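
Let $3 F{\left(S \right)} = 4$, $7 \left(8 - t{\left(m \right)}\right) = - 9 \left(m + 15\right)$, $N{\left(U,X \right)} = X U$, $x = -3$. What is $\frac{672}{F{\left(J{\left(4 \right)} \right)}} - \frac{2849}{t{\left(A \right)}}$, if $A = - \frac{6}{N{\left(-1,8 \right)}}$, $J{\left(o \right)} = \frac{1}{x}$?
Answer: $\frac{45556}{113} \approx 403.15$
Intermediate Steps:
$N{\left(U,X \right)} = U X$
$J{\left(o \right)} = - \frac{1}{3}$ ($J{\left(o \right)} = \frac{1}{-3} = - \frac{1}{3}$)
$A = \frac{3}{4}$ ($A = - \frac{6}{\left(-1\right) 8} = - \frac{6}{-8} = \left(-6\right) \left(- \frac{1}{8}\right) = \frac{3}{4} \approx 0.75$)
$t{\left(m \right)} = \frac{191}{7} + \frac{9 m}{7}$ ($t{\left(m \right)} = 8 - \frac{\left(-9\right) \left(m + 15\right)}{7} = 8 - \frac{\left(-9\right) \left(15 + m\right)}{7} = 8 - \frac{-135 - 9 m}{7} = 8 + \left(\frac{135}{7} + \frac{9 m}{7}\right) = \frac{191}{7} + \frac{9 m}{7}$)
$F{\left(S \right)} = \frac{4}{3}$ ($F{\left(S \right)} = \frac{1}{3} \cdot 4 = \frac{4}{3}$)
$\frac{672}{F{\left(J{\left(4 \right)} \right)}} - \frac{2849}{t{\left(A \right)}} = \frac{672}{\frac{4}{3}} - \frac{2849}{\frac{191}{7} + \frac{9}{7} \cdot \frac{3}{4}} = 672 \cdot \frac{3}{4} - \frac{2849}{\frac{191}{7} + \frac{27}{28}} = 504 - \frac{2849}{\frac{113}{4}} = 504 - \frac{11396}{113} = \frac{45556}{113}$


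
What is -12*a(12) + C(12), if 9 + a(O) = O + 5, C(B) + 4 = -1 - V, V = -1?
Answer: -100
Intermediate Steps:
C(B) = -4 (C(B) = -4 + (-1 - 1*(-1)) = -4 + (-1 + 1) = -4 + 0 = -4)
a(O) = -4 + O (a(O) = -9 + (O + 5) = -9 + (5 + O) = -4 + O)
-12*a(12) + C(12) = -12*(-4 + 12) - 4 = -12*8 - 4 = -96 - 4 = -100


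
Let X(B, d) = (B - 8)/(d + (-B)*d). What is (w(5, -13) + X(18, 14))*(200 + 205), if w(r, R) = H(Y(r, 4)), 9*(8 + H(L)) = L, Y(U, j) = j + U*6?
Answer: -205515/119 ≈ -1727.0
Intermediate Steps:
Y(U, j) = j + 6*U
H(L) = -8 + L/9
w(r, R) = -68/9 + 2*r/3 (w(r, R) = -8 + (4 + 6*r)/9 = -8 + (4/9 + 2*r/3) = -68/9 + 2*r/3)
X(B, d) = (-8 + B)/(d - B*d)
(w(5, -13) + X(18, 14))*(200 + 205) = ((-68/9 + (⅔)*5) + (8 - 1*18)/(14*(-1 + 18)))*(200 + 205) = ((-68/9 + 10/3) + (1/14)*(8 - 18)/17)*405 = (-38/9 + (1/14)*(1/17)*(-10))*405 = (-38/9 - 5/119)*405 = -4567/1071*405 = -205515/119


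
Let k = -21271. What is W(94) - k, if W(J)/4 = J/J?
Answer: 21275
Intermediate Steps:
W(J) = 4 (W(J) = 4*(J/J) = 4*1 = 4)
W(94) - k = 4 - 1*(-21271) = 4 + 21271 = 21275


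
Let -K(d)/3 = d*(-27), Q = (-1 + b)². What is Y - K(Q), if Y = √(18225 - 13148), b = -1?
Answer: -324 + √5077 ≈ -252.75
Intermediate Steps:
Q = 4 (Q = (-1 - 1)² = (-2)² = 4)
Y = √5077 ≈ 71.253
K(d) = 81*d (K(d) = -3*d*(-27) = -(-81)*d = 81*d)
Y - K(Q) = √5077 - 81*4 = √5077 - 1*324 = √5077 - 324 = -324 + √5077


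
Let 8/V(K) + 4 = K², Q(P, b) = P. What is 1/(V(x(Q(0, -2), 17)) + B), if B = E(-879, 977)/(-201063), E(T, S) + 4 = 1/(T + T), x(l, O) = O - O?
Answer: -353468754/706930475 ≈ -0.50000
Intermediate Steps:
x(l, O) = 0
E(T, S) = -4 + 1/(2*T) (E(T, S) = -4 + 1/(T + T) = -4 + 1/(2*T))
B = 7033/353468754 (B = (-4 + (½)/(-879))/(-201063) = (-4 + (½)*(-1/879))*(-1/201063) = (-4 - 1/1758)*(-1/201063) = -7033/1758*(-1/201063) = 7033/353468754 ≈ 1.9897e-5)
V(K) = 8/(-4 + K²)
1/(V(x(Q(0, -2), 17)) + B) = 1/(8/(-4 + 0²) + 7033/353468754) = 1/(8/(-4 + 0) + 7033/353468754) = 1/(8/(-4) + 7033/353468754) = 1/(8*(-¼) + 7033/353468754) = 1/(-2 + 7033/353468754) = 1/(-706930475/353468754) = -353468754/706930475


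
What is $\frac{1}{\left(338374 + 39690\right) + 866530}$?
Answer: $\frac{1}{1244594} \approx 8.0347 \cdot 10^{-7}$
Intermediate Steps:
$\frac{1}{\left(338374 + 39690\right) + 866530} = \frac{1}{378064 + 866530} = \frac{1}{1244594}$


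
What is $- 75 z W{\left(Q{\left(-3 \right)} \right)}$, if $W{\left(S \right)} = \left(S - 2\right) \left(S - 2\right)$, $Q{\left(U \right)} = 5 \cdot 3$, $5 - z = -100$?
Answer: $-1330875$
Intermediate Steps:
$z = 105$ ($z = 5 - -100 = 5 + 100 = 105$)
$Q{\left(U \right)} = 15$
$W{\left(S \right)} = \left(-2 + S\right)^{2}$ ($W{\left(S \right)} = \left(-2 + S\right) \left(-2 + S\right) = \left(-2 + S\right)^{2}$)
$- 75 z W{\left(Q{\left(-3 \right)} \right)} = \left(-75\right) 105 \left(-2 + 15\right)^{2} = - 7875 \cdot 13^{2} = \left(-7875\right) 169 = -1330875$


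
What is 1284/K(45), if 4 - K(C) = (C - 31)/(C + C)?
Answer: 57780/173 ≈ 333.99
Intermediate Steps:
K(C) = 4 - (-31 + C)/(2*C) (K(C) = 4 - (C - 31)/(C + C) = 4 - (-31 + C)/(2*C))
1284/K(45) = 1284/(((½)*(31 + 7*45)/45)) = 1284/(((½)*(1/45)*(31 + 315))) = 1284/(((½)*(1/45)*346)) = 1284/(173/45) = 1284*(45/173) = 57780/173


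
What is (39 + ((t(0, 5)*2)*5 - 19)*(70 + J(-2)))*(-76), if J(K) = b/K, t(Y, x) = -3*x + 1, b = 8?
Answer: 794580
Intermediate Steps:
t(Y, x) = 1 - 3*x
J(K) = 8/K
(39 + ((t(0, 5)*2)*5 - 19)*(70 + J(-2)))*(-76) = (39 + (((1 - 3*5)*2)*5 - 19)*(70 + 8/(-2)))*(-76) = (39 + (((1 - 15)*2)*5 - 19)*(70 + 8*(-1/2)))*(-76) = (39 + (-14*2*5 - 19)*(70 - 4))*(-76) = (39 + (-28*5 - 19)*66)*(-76) = (39 + (-140 - 19)*66)*(-76) = (39 - 159*66)*(-76) = (39 - 10494)*(-76) = -10455*(-76) = 794580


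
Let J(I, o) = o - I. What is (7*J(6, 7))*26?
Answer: 182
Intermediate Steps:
(7*J(6, 7))*26 = (7*(7 - 1*6))*26 = (7*(7 - 6))*26 = (7*1)*26 = 7*26 = 182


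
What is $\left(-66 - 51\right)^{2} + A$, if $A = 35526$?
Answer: $49215$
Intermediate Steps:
$\left(-66 - 51\right)^{2} + A = \left(-66 - 51\right)^{2} + 35526 = \left(-117\right)^{2} + 35526 = 13689 + 35526 = 49215$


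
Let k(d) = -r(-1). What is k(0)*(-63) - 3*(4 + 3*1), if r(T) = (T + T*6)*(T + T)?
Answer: 861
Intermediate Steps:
r(T) = 14*T² (r(T) = (T + 6*T)*(2*T) = (7*T)*(2*T) = 14*T²)
k(d) = -14 (k(d) = -14*(-1)² = -14)
k(0)*(-63) - 3*(4 + 3*1) = -14*(-63) - 3*(4 + 3*1) = 882 - 3*(4 + 3) = 882 - 3*7 = 882 - 21 = 861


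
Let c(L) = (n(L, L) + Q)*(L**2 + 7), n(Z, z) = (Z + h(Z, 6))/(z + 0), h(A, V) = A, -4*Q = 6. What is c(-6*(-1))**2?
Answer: 1849/4 ≈ 462.25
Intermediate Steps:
Q = -3/2 (Q = -1/4*6 = -3/2 ≈ -1.5000)
n(Z, z) = 2*Z/z (n(Z, z) = (Z + Z)/(z + 0) = (2*Z)/z = 2*Z/z)
c(L) = 7/2 + L**2/2 (c(L) = (2*L/L - 3/2)*(L**2 + 7) = (2 - 3/2)*(7 + L**2) = (7 + L**2)/2 = 7/2 + L**2/2)
c(-6*(-1))**2 = (7/2 + (-6*(-1))**2/2)**2 = (7/2 + (1/2)*6**2)**2 = (7/2 + (1/2)*36)**2 = (7/2 + 18)**2 = (43/2)**2 = 1849/4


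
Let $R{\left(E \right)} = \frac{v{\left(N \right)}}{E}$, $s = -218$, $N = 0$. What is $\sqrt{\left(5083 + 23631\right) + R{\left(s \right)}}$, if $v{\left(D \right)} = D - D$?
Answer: $7 \sqrt{586} \approx 169.45$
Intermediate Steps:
$v{\left(D \right)} = 0$
$R{\left(E \right)} = 0$ ($R{\left(E \right)} = \frac{0}{E} = 0$)
$\sqrt{\left(5083 + 23631\right) + R{\left(s \right)}} = \sqrt{\left(5083 + 23631\right) + 0} = \sqrt{28714 + 0} = \sqrt{28714} = 7 \sqrt{586}$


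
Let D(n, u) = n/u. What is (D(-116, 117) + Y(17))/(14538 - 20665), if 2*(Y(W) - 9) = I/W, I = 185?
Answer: -53503/24373206 ≈ -0.0021952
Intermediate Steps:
Y(W) = 9 + 185/(2*W) (Y(W) = 9 + (185/W)/2 = 9 + 185/(2*W))
(D(-116, 117) + Y(17))/(14538 - 20665) = (-116/117 + (9 + (185/2)/17))/(14538 - 20665) = (-116*1/117 + (9 + (185/2)*(1/17)))/(-6127) = (-116/117 + (9 + 185/34))*(-1/6127) = (-116/117 + 491/34)*(-1/6127) = (53503/3978)*(-1/6127) = -53503/24373206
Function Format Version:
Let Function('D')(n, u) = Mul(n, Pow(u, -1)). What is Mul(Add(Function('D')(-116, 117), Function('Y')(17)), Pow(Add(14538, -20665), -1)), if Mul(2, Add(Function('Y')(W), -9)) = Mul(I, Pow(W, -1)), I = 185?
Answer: Rational(-53503, 24373206) ≈ -0.0021952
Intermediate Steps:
Function('Y')(W) = Add(9, Mul(Rational(185, 2), Pow(W, -1))) (Function('Y')(W) = Add(9, Mul(Rational(1, 2), Mul(185, Pow(W, -1)))) = Add(9, Mul(Rational(185, 2), Pow(W, -1))))
Mul(Add(Function('D')(-116, 117), Function('Y')(17)), Pow(Add(14538, -20665), -1)) = Mul(Add(Mul(-116, Pow(117, -1)), Add(9, Mul(Rational(185, 2), Pow(17, -1)))), Pow(Add(14538, -20665), -1)) = Mul(Add(Mul(-116, Rational(1, 117)), Add(9, Mul(Rational(185, 2), Rational(1, 17)))), Pow(-6127, -1)) = Mul(Add(Rational(-116, 117), Add(9, Rational(185, 34))), Rational(-1, 6127)) = Mul(Add(Rational(-116, 117), Rational(491, 34)), Rational(-1, 6127)) = Mul(Rational(53503, 3978), Rational(-1, 6127)) = Rational(-53503, 24373206)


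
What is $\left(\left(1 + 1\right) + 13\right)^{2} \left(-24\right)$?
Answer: $-5400$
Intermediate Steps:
$\left(\left(1 + 1\right) + 13\right)^{2} \left(-24\right) = \left(2 + 13\right)^{2} \left(-24\right) = 15^{2} \left(-24\right) = 225 \left(-24\right) = -5400$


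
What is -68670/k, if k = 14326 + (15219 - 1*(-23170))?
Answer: -13734/10543 ≈ -1.3027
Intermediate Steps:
k = 52715 (k = 14326 + (15219 + 23170) = 14326 + 38389 = 52715)
-68670/k = -68670/52715 = -68670*1/52715 = -13734/10543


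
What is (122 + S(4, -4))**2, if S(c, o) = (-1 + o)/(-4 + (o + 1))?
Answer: 737881/49 ≈ 15059.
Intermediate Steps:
S(c, o) = (-1 + o)/(-3 + o) (S(c, o) = (-1 + o)/(-4 + (1 + o)) = (-1 + o)/(-3 + o))
(122 + S(4, -4))**2 = (122 + (-1 - 4)/(-3 - 4))**2 = (122 - 5/(-7))**2 = (122 - 1/7*(-5))**2 = (122 + 5/7)**2 = (859/7)**2 = 737881/49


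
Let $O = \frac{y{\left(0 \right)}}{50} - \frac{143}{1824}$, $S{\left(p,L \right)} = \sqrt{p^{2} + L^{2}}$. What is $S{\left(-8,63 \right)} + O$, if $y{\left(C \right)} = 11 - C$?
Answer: $\frac{6457}{45600} + \sqrt{4033} \approx 63.648$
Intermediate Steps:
$S{\left(p,L \right)} = \sqrt{L^{2} + p^{2}}$
$O = \frac{6457}{45600}$ ($O = \frac{11 - 0}{50} - \frac{143}{1824} = \left(11 + 0\right) \frac{1}{50} - \frac{143}{1824} = 11 \cdot \frac{1}{50} - \frac{143}{1824} = \frac{11}{50} - \frac{143}{1824} = \frac{6457}{45600} \approx 0.1416$)
$S{\left(-8,63 \right)} + O = \sqrt{63^{2} + \left(-8\right)^{2}} + \frac{6457}{45600} = \sqrt{3969 + 64} + \frac{6457}{45600} = \sqrt{4033} + \frac{6457}{45600} = \frac{6457}{45600} + \sqrt{4033}$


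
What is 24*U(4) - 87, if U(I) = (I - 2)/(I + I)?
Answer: -81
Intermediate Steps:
U(I) = (-2 + I)/(2*I) (U(I) = (-2 + I)/((2*I)) = (-2 + I)*(1/(2*I)) = (-2 + I)/(2*I))
24*U(4) - 87 = 24*((½)*(-2 + 4)/4) - 87 = 24*((½)*(¼)*2) - 87 = 24*(¼) - 87 = 6 - 87 = -81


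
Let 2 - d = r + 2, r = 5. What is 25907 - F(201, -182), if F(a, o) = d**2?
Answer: 25882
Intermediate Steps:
d = -5 (d = 2 - (5 + 2) = 2 - 1*7 = 2 - 7 = -5)
F(a, o) = 25 (F(a, o) = (-5)**2 = 25)
25907 - F(201, -182) = 25907 - 1*25 = 25907 - 25 = 25882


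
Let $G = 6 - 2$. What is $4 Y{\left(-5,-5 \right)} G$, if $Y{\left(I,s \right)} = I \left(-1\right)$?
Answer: $80$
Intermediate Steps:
$Y{\left(I,s \right)} = - I$
$G = 4$ ($G = 6 - 2 = 4$)
$4 Y{\left(-5,-5 \right)} G = 4 \left(\left(-1\right) \left(-5\right)\right) 4 = 4 \cdot 5 \cdot 4 = 20 \cdot 4 = 80$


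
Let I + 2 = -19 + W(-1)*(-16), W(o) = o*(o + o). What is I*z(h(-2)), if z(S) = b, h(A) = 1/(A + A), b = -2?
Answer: 106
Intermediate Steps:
W(o) = 2*o**2 (W(o) = o*(2*o) = 2*o**2)
h(A) = 1/(2*A)
z(S) = -2
I = -53 (I = -2 + (-19 + (2*(-1)**2)*(-16)) = -2 + (-19 + (2*1)*(-16)) = -2 + (-19 + 2*(-16)) = -2 + (-19 - 32) = -2 - 51 = -53)
I*z(h(-2)) = -53*(-2) = 106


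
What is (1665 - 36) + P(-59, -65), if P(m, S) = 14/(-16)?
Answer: 13025/8 ≈ 1628.1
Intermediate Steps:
P(m, S) = -7/8 (P(m, S) = 14*(-1/16) = -7/8)
(1665 - 36) + P(-59, -65) = (1665 - 36) - 7/8 = 1629 - 7/8 = 13025/8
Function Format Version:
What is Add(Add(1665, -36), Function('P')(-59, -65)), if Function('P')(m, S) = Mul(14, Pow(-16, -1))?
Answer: Rational(13025, 8) ≈ 1628.1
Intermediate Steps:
Function('P')(m, S) = Rational(-7, 8) (Function('P')(m, S) = Mul(14, Rational(-1, 16)) = Rational(-7, 8))
Add(Add(1665, -36), Function('P')(-59, -65)) = Add(Add(1665, -36), Rational(-7, 8)) = Add(1629, Rational(-7, 8)) = Rational(13025, 8)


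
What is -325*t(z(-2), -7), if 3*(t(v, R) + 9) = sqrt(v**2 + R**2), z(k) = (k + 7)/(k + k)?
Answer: 2925 - 325*sqrt(809)/12 ≈ 2154.7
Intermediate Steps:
z(k) = (7 + k)/(2*k) (z(k) = (7 + k)/((2*k)) = (7 + k)*(1/(2*k)) = (7 + k)/(2*k))
t(v, R) = -9 + sqrt(R**2 + v**2)/3 (t(v, R) = -9 + sqrt(v**2 + R**2)/3 = -9 + sqrt(R**2 + v**2)/3)
-325*t(z(-2), -7) = -325*(-9 + sqrt((-7)**2 + ((1/2)*(7 - 2)/(-2))**2)/3) = -325*(-9 + sqrt(49 + ((1/2)*(-1/2)*5)**2)/3) = -325*(-9 + sqrt(49 + (-5/4)**2)/3) = -325*(-9 + sqrt(49 + 25/16)/3) = -325*(-9 + sqrt(809/16)/3) = -325*(-9 + (sqrt(809)/4)/3) = -325*(-9 + sqrt(809)/12) = 2925 - 325*sqrt(809)/12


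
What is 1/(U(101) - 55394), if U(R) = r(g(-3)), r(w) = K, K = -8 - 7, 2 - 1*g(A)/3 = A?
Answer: -1/55409 ≈ -1.8048e-5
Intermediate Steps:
g(A) = 6 - 3*A
K = -15
r(w) = -15
U(R) = -15
1/(U(101) - 55394) = 1/(-15 - 55394) = 1/(-55409) = -1/55409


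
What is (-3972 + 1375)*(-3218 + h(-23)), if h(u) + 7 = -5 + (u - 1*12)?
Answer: 8479205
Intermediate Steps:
h(u) = -24 + u (h(u) = -7 + (-5 + (u - 1*12)) = -7 + (-5 + (u - 12)) = -7 + (-5 + (-12 + u)) = -7 + (-17 + u) = -24 + u)
(-3972 + 1375)*(-3218 + h(-23)) = (-3972 + 1375)*(-3218 + (-24 - 23)) = -2597*(-3218 - 47) = -2597*(-3265) = 8479205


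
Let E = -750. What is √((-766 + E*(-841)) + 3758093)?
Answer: √4388077 ≈ 2094.8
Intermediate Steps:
√((-766 + E*(-841)) + 3758093) = √((-766 - 750*(-841)) + 3758093) = √((-766 + 630750) + 3758093) = √(629984 + 3758093) = √4388077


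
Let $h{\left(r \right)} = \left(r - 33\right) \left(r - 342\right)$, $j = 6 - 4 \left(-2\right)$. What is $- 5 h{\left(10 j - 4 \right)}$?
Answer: $106090$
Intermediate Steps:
$j = 14$ ($j = 6 - -8 = 6 + 8 = 14$)
$h{\left(r \right)} = \left(-342 + r\right) \left(-33 + r\right)$ ($h{\left(r \right)} = \left(-33 + r\right) \left(-342 + r\right) = \left(-342 + r\right) \left(-33 + r\right)$)
$- 5 h{\left(10 j - 4 \right)} = - 5 \left(11286 + \left(10 \cdot 14 - 4\right)^{2} - 375 \left(10 \cdot 14 - 4\right)\right) = - 5 \left(11286 + \left(140 - 4\right)^{2} - 375 \left(140 - 4\right)\right) = - 5 \left(11286 + 136^{2} - 51000\right) = - 5 \left(11286 + 18496 - 51000\right) = \left(-5\right) \left(-21218\right) = 106090$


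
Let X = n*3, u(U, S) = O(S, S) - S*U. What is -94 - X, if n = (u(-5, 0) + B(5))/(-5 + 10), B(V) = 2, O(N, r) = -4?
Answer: -464/5 ≈ -92.800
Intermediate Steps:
u(U, S) = -4 - S*U
n = -2/5 (n = ((-4 - 1*0*(-5)) + 2)/(-5 + 10) = ((-4 + 0) + 2)/5 = (-4 + 2)*(1/5) = -2*1/5 = -2/5 ≈ -0.40000)
X = -6/5 (X = -2/5*3 = -6/5 ≈ -1.2000)
-94 - X = -94 - 1*(-6/5) = -94 + 6/5 = -464/5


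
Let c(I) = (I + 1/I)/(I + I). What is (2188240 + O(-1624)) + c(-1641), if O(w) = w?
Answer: 5888298027137/2692881 ≈ 2.1866e+6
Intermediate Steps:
c(I) = (I + 1/I)/(2*I) (c(I) = (I + 1/I)/((2*I)) = (I + 1/I)*(1/(2*I)) = (I + 1/I)/(2*I))
(2188240 + O(-1624)) + c(-1641) = (2188240 - 1624) + (½)*(1 + (-1641)²)/(-1641)² = 2186616 + (½)*(1/2692881)*(1 + 2692881) = 2186616 + (½)*(1/2692881)*2692882 = 2186616 + 1346441/2692881 = 5888298027137/2692881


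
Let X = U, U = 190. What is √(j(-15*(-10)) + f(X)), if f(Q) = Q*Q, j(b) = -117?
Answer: √35983 ≈ 189.69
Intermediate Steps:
X = 190
f(Q) = Q²
√(j(-15*(-10)) + f(X)) = √(-117 + 190²) = √(-117 + 36100) = √35983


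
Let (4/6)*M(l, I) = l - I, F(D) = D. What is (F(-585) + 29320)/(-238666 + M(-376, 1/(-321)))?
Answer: -6149290/51195219 ≈ -0.12011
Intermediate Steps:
M(l, I) = -3*I/2 + 3*l/2 (M(l, I) = 3*(l - I)/2 = -3*I/2 + 3*l/2)
(F(-585) + 29320)/(-238666 + M(-376, 1/(-321))) = (-585 + 29320)/(-238666 + (-3/2/(-321) + (3/2)*(-376))) = 28735/(-238666 + (-3/2*(-1/321) - 564)) = 28735/(-238666 + (1/214 - 564)) = 28735/(-238666 - 120695/214) = 28735/(-51195219/214) = 28735*(-214/51195219) = -6149290/51195219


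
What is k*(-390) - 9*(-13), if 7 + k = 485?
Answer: -186303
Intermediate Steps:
k = 478 (k = -7 + 485 = 478)
k*(-390) - 9*(-13) = 478*(-390) - 9*(-13) = -186420 + 117 = -186303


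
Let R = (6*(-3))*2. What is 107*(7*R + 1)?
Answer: -26857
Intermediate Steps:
R = -36 (R = -18*2 = -36)
107*(7*R + 1) = 107*(7*(-36) + 1) = 107*(-252 + 1) = 107*(-251) = -26857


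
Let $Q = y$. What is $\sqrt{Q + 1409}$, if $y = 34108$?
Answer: $\sqrt{35517} \approx 188.46$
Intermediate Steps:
$Q = 34108$
$\sqrt{Q + 1409} = \sqrt{34108 + 1409} = \sqrt{35517}$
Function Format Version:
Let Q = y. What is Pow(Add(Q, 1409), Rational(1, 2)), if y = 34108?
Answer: Pow(35517, Rational(1, 2)) ≈ 188.46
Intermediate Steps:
Q = 34108
Pow(Add(Q, 1409), Rational(1, 2)) = Pow(Add(34108, 1409), Rational(1, 2)) = Pow(35517, Rational(1, 2))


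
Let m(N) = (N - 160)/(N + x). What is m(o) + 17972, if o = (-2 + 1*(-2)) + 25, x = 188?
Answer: 3756009/209 ≈ 17971.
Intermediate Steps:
o = 21 (o = (-2 - 2) + 25 = -4 + 25 = 21)
m(N) = (-160 + N)/(188 + N) (m(N) = (N - 160)/(N + 188) = (-160 + N)/(188 + N))
m(o) + 17972 = (-160 + 21)/(188 + 21) + 17972 = -139/209 + 17972 = 3756009/209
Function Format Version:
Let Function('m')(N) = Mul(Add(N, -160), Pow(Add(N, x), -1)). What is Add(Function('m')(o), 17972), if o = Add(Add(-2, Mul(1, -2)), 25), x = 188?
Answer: Rational(3756009, 209) ≈ 17971.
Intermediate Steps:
o = 21 (o = Add(Add(-2, -2), 25) = Add(-4, 25) = 21)
Function('m')(N) = Mul(Pow(Add(188, N), -1), Add(-160, N)) (Function('m')(N) = Mul(Add(N, -160), Pow(Add(N, 188), -1)) = Mul(Add(-160, N), Pow(Add(188, N), -1)) = Mul(Pow(Add(188, N), -1), Add(-160, N)))
Add(Function('m')(o), 17972) = Add(Mul(Pow(Add(188, 21), -1), Add(-160, 21)), 17972) = Add(Mul(Pow(209, -1), -139), 17972) = Add(Mul(Rational(1, 209), -139), 17972) = Add(Rational(-139, 209), 17972) = Rational(3756009, 209)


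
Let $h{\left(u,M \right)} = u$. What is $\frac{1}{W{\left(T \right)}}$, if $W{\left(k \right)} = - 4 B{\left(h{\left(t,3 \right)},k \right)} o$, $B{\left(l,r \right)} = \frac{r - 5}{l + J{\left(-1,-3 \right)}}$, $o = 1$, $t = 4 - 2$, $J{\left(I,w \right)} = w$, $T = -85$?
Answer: $- \frac{1}{360} \approx -0.0027778$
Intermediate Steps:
$t = 2$ ($t = 4 - 2 = 2$)
$B{\left(l,r \right)} = \frac{-5 + r}{-3 + l}$ ($B{\left(l,r \right)} = \frac{r - 5}{l - 3} = \frac{-5 + r}{-3 + l}$)
$W{\left(k \right)} = -20 + 4 k$ ($W{\left(k \right)} = - 4 \frac{-5 + k}{-3 + 2} \cdot 1 = - 4 \frac{-5 + k}{-1} \cdot 1 = - 4 \left(- (-5 + k)\right) 1 = - 4 \left(5 - k\right) 1 = \left(-20 + 4 k\right) 1 = -20 + 4 k$)
$\frac{1}{W{\left(T \right)}} = \frac{1}{-20 + 4 \left(-85\right)} = \frac{1}{-20 - 340} = \frac{1}{-360} = - \frac{1}{360}$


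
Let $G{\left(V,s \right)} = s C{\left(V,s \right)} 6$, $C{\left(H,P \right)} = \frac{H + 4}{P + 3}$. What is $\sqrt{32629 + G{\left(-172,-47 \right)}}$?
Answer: $\frac{5 \sqrt{152713}}{11} \approx 177.63$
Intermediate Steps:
$C{\left(H,P \right)} = \frac{4 + H}{3 + P}$
$G{\left(V,s \right)} = \frac{6 s \left(4 + V\right)}{3 + s}$ ($G{\left(V,s \right)} = s \frac{4 + V}{3 + s} 6 = \frac{s \left(4 + V\right)}{3 + s} 6 = \frac{6 s \left(4 + V\right)}{3 + s}$)
$\sqrt{32629 + G{\left(-172,-47 \right)}} = \sqrt{32629 + 6 \left(-47\right) \frac{1}{3 - 47} \left(4 - 172\right)} = \sqrt{32629 + 6 \left(-47\right) \frac{1}{-44} \left(-168\right)} = \sqrt{32629 + 6 \left(-47\right) \left(- \frac{1}{44}\right) \left(-168\right)} = \sqrt{32629 - \frac{11844}{11}} = \sqrt{\frac{347075}{11}} = \frac{5 \sqrt{152713}}{11}$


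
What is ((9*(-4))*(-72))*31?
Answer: 80352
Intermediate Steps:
((9*(-4))*(-72))*31 = -36*(-72)*31 = 2592*31 = 80352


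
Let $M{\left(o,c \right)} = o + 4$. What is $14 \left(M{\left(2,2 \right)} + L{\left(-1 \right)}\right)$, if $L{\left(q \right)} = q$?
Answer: $70$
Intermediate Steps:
$M{\left(o,c \right)} = 4 + o$
$14 \left(M{\left(2,2 \right)} + L{\left(-1 \right)}\right) = 14 \left(\left(4 + 2\right) - 1\right) = 14 \left(6 - 1\right) = 14 \cdot 5 = 70$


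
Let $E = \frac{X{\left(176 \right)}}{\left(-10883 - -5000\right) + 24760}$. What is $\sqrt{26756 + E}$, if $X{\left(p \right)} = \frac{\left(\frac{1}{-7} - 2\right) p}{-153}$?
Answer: $\frac{2 \sqrt{303783080641021149}}{6739089} \approx 163.57$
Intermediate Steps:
$X{\left(p \right)} = \frac{5 p}{357}$ ($X{\left(p \right)} = \left(- \frac{1}{7} - 2\right) p \left(- \frac{1}{153}\right) = - \frac{15 p}{7} \left(- \frac{1}{153}\right) = \frac{5 p}{357}$)
$E = \frac{880}{6739089}$ ($E = \frac{\frac{5}{357} \cdot 176}{\left(-10883 - -5000\right) + 24760} = \frac{880}{357 \left(\left(-10883 + 5000\right) + 24760\right)} = \frac{880}{357 \left(-5883 + 24760\right)} = \frac{880}{357 \cdot 18877} = \frac{880}{357} \cdot \frac{1}{18877} = \frac{880}{6739089} \approx 0.00013058$)
$\sqrt{26756 + E} = \sqrt{26756 + \frac{880}{6739089}} = \sqrt{\frac{180311066164}{6739089}} = \frac{2 \sqrt{303783080641021149}}{6739089}$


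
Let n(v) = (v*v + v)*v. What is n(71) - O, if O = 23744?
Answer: 339208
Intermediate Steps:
n(v) = v*(v + v**2) (n(v) = (v**2 + v)*v = (v + v**2)*v = v*(v + v**2))
n(71) - O = 71**2*(1 + 71) - 1*23744 = 5041*72 - 23744 = 362952 - 23744 = 339208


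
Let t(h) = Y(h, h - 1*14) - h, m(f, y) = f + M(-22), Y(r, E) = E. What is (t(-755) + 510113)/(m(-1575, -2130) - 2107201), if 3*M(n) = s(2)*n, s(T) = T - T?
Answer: -510099/2108776 ≈ -0.24189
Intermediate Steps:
s(T) = 0
M(n) = 0 (M(n) = (0*n)/3 = (1/3)*0 = 0)
m(f, y) = f (m(f, y) = f + 0 = f)
t(h) = -14 (t(h) = (h - 1*14) - h = (h - 14) - h = (-14 + h) - h = -14)
(t(-755) + 510113)/(m(-1575, -2130) - 2107201) = (-14 + 510113)/(-1575 - 2107201) = 510099/(-2108776) = 510099*(-1/2108776) = -510099/2108776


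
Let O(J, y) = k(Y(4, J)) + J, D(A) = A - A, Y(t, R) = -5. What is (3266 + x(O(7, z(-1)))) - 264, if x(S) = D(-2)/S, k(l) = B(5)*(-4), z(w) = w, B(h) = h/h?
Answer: 3002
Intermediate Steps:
B(h) = 1
k(l) = -4 (k(l) = 1*(-4) = -4)
D(A) = 0
O(J, y) = -4 + J
x(S) = 0 (x(S) = 0/S = 0)
(3266 + x(O(7, z(-1)))) - 264 = (3266 + 0) - 264 = 3266 - 264 = 3002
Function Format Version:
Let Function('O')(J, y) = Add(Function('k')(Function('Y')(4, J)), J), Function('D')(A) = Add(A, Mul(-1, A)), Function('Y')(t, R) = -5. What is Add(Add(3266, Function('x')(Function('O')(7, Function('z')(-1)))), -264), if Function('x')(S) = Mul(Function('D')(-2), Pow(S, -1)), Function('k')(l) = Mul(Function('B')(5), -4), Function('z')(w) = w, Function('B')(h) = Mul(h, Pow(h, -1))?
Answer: 3002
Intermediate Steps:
Function('B')(h) = 1
Function('k')(l) = -4 (Function('k')(l) = Mul(1, -4) = -4)
Function('D')(A) = 0
Function('O')(J, y) = Add(-4, J)
Function('x')(S) = 0 (Function('x')(S) = Mul(0, Pow(S, -1)) = 0)
Add(Add(3266, Function('x')(Function('O')(7, Function('z')(-1)))), -264) = Add(Add(3266, 0), -264) = Add(3266, -264) = 3002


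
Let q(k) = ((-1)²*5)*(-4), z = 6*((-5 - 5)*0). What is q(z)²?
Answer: 400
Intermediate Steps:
z = 0 (z = 6*(-10*0) = 6*0 = 0)
q(k) = -20 (q(k) = (1*5)*(-4) = 5*(-4) = -20)
q(z)² = (-20)² = 400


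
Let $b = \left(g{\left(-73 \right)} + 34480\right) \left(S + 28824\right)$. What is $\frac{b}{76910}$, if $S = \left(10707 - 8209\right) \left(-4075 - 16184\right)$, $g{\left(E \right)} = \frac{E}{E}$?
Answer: $- \frac{871992732999}{38455} \approx -2.2676 \cdot 10^{7}$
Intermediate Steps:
$g{\left(E \right)} = 1$
$S = -50606982$ ($S = 2498 \left(-20259\right) = -50606982$)
$b = -1743985465998$ ($b = \left(1 + 34480\right) \left(-50606982 + 28824\right) = 34481 \left(-50578158\right) = -1743985465998$)
$\frac{b}{76910} = - \frac{1743985465998}{76910} = \left(-1743985465998\right) \frac{1}{76910} = - \frac{871992732999}{38455}$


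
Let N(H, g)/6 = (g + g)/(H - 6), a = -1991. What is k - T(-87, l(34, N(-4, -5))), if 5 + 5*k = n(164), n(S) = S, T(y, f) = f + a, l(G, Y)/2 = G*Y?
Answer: 8074/5 ≈ 1614.8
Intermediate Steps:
N(H, g) = 12*g/(-6 + H) (N(H, g) = 6*((g + g)/(H - 6)) = 6*((2*g)/(-6 + H)) = 6*(2*g/(-6 + H)) = 12*g/(-6 + H))
l(G, Y) = 2*G*Y (l(G, Y) = 2*(G*Y) = 2*G*Y)
T(y, f) = -1991 + f (T(y, f) = f - 1991 = -1991 + f)
k = 159/5 (k = -1 + (⅕)*164 = -1 + 164/5 = 159/5 ≈ 31.800)
k - T(-87, l(34, N(-4, -5))) = 159/5 - (-1991 + 2*34*(12*(-5)/(-6 - 4))) = 159/5 - (-1991 + 2*34*(12*(-5)/(-10))) = 159/5 - (-1991 + 2*34*(12*(-5)*(-⅒))) = 159/5 - (-1991 + 2*34*6) = 159/5 - (-1991 + 408) = 159/5 - 1*(-1583) = 159/5 + 1583 = 8074/5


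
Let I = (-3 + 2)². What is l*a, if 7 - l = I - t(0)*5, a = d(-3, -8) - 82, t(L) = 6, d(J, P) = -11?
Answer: -3348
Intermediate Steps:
I = 1 (I = (-1)² = 1)
a = -93 (a = -11 - 82 = -93)
l = 36 (l = 7 - (1 - 6*5) = 7 - (1 - 1*30) = 7 - (1 - 30) = 7 - 1*(-29) = 7 + 29 = 36)
l*a = 36*(-93) = -3348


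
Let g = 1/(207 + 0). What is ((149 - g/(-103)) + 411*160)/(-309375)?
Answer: -281049158/1319236875 ≈ -0.21304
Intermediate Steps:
g = 1/207 ≈ 0.0048309
((149 - g/(-103)) + 411*160)/(-309375) = ((149 - 1/(207*(-103))) + 411*160)/(-309375) = ((149 - (-1)/(207*103)) + 65760)*(-1/309375) = ((149 - 1*(-1/21321)) + 65760)*(-1/309375) = ((149 + 1/21321) + 65760)*(-1/309375) = (3176830/21321 + 65760)*(-1/309375) = (1405245790/21321)*(-1/309375) = -281049158/1319236875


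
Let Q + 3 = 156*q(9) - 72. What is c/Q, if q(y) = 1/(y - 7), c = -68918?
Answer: -68918/3 ≈ -22973.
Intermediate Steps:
q(y) = 1/(-7 + y)
Q = 3 (Q = -3 + (156/(-7 + 9) - 72) = -3 + (156/2 - 72) = -3 + (156*(½) - 72) = -3 + (78 - 72) = -3 + 6 = 3)
c/Q = -68918/3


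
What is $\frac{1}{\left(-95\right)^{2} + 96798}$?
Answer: $\frac{1}{105823} \approx 9.4497 \cdot 10^{-6}$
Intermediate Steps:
$\frac{1}{\left(-95\right)^{2} + 96798} = \frac{1}{9025 + 96798} = \frac{1}{105823}$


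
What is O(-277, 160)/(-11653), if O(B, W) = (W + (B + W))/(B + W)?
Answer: 1/31707 ≈ 3.1539e-5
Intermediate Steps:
O(B, W) = (B + 2*W)/(B + W)
O(-277, 160)/(-11653) = ((-277 + 2*160)/(-277 + 160))/(-11653) = ((-277 + 320)/(-117))*(-1/11653) = -1/117*43*(-1/11653) = -43/117*(-1/11653) = 1/31707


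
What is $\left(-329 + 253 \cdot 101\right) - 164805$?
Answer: $-139581$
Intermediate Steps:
$\left(-329 + 253 \cdot 101\right) - 164805 = \left(-329 + 25553\right) - 164805 = 25224 - 164805 = -139581$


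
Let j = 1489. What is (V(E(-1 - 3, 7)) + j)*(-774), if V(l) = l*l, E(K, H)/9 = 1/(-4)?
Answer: -9251235/8 ≈ -1.1564e+6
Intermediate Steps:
E(K, H) = -9/4 (E(K, H) = 9/(-4) = 9*(-¼) = -9/4)
V(l) = l²
(V(E(-1 - 3, 7)) + j)*(-774) = ((-9/4)² + 1489)*(-774) = (81/16 + 1489)*(-774) = (23905/16)*(-774) = -9251235/8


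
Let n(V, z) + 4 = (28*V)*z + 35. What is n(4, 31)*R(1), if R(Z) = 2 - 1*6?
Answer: -14012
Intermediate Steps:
n(V, z) = 31 + 28*V*z (n(V, z) = -4 + ((28*V)*z + 35) = -4 + (28*V*z + 35) = -4 + (35 + 28*V*z) = 31 + 28*V*z)
R(Z) = -4 (R(Z) = 2 - 6 = -4)
n(4, 31)*R(1) = (31 + 28*4*31)*(-4) = (31 + 3472)*(-4) = 3503*(-4) = -14012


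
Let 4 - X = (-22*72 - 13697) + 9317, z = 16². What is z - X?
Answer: -5712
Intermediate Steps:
z = 256
X = 5968 (X = 4 - ((-22*72 - 13697) + 9317) = 4 - ((-1584 - 13697) + 9317) = 4 - (-15281 + 9317) = 4 - 1*(-5964) = 4 + 5964 = 5968)
z - X = 256 - 1*5968 = 256 - 5968 = -5712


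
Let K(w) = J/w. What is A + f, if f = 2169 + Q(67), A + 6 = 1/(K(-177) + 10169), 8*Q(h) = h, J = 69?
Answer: 2605424295/1199896 ≈ 2171.4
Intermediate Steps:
Q(h) = h/8
K(w) = 69/w
A = -3599629/599948 (A = -6 + 1/(69/(-177) + 10169) = -6 + 1/(69*(-1/177) + 10169) = -6 + 1/(-23/59 + 10169) = -6 + 1/(599948/59) = -6 + 59/599948 = -3599629/599948 ≈ -5.9999)
f = 17419/8 (f = 2169 + (⅛)*67 = 2169 + 67/8 = 17419/8 ≈ 2177.4)
A + f = -3599629/599948 + 17419/8 = 2605424295/1199896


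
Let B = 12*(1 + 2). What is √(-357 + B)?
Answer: I*√321 ≈ 17.916*I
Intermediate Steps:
B = 36 (B = 12*3 = 36)
√(-357 + B) = √(-357 + 36) = √(-321) = I*√321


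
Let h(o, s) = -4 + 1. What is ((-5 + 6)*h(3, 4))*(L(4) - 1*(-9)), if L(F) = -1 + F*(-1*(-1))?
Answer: -36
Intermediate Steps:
L(F) = -1 + F (L(F) = -1 + F*1 = -1 + F)
h(o, s) = -3
((-5 + 6)*h(3, 4))*(L(4) - 1*(-9)) = ((-5 + 6)*(-3))*((-1 + 4) - 1*(-9)) = (1*(-3))*(3 + 9) = -3*12 = -36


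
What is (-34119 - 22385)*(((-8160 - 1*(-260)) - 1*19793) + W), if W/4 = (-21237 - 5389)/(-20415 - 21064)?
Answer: 64898880815272/41479 ≈ 1.5646e+9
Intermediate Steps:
W = 106504/41479 (W = 4*((-21237 - 5389)/(-20415 - 21064)) = 4*(-26626/(-41479)) = 4*(-26626*(-1/41479)) = 4*(26626/41479) = 106504/41479 ≈ 2.5677)
(-34119 - 22385)*(((-8160 - 1*(-260)) - 1*19793) + W) = (-34119 - 22385)*(((-8160 - 1*(-260)) - 1*19793) + 106504/41479) = -56504*(((-8160 + 260) - 19793) + 106504/41479) = -56504*((-7900 - 19793) + 106504/41479) = -56504*(-27693 + 106504/41479) = -56504*(-1148571443/41479) = 64898880815272/41479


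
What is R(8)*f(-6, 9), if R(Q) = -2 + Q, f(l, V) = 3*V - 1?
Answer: 156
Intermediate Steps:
f(l, V) = -1 + 3*V
R(8)*f(-6, 9) = (-2 + 8)*(-1 + 3*9) = 6*(-1 + 27) = 6*26 = 156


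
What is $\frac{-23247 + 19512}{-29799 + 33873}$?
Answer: $- \frac{1245}{1358} \approx -0.91679$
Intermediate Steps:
$\frac{-23247 + 19512}{-29799 + 33873} = - \frac{3735}{4074} = \left(-3735\right) \frac{1}{4074} = - \frac{1245}{1358}$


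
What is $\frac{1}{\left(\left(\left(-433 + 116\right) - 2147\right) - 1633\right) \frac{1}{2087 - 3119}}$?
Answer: $\frac{1032}{4097} \approx 0.25189$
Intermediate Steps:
$\frac{1}{\left(\left(\left(-433 + 116\right) - 2147\right) - 1633\right) \frac{1}{2087 - 3119}} = \frac{1}{\left(\left(-317 - 2147\right) - 1633\right) \frac{1}{-1032}} = \frac{1}{\left(-2464 - 1633\right) \left(- \frac{1}{1032}\right)} = \frac{1}{\left(-4097\right) \left(- \frac{1}{1032}\right)} = \frac{1}{\frac{4097}{1032}} = \frac{1032}{4097}$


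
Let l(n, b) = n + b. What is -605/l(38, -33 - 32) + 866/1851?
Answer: 381079/16659 ≈ 22.875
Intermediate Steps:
l(n, b) = b + n
-605/l(38, -33 - 32) + 866/1851 = -605/((-33 - 32) + 38) + 866/1851 = -605/(-65 + 38) + 866*(1/1851) = -605/(-27) + 866/1851 = -605*(-1/27) + 866/1851 = 605/27 + 866/1851 = 381079/16659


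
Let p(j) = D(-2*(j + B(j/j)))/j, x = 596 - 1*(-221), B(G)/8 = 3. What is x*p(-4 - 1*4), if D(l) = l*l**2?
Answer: 3346432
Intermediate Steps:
B(G) = 24 (B(G) = 8*3 = 24)
x = 817 (x = 596 + 221 = 817)
D(l) = l**3
p(j) = (-48 - 2*j)**3/j (p(j) = (-2*(j + 24))**3/j = (-2*(24 + j))**3/j = (-48 - 2*j)**3/j)
x*p(-4 - 1*4) = 817*(-8*(24 + (-4 - 1*4))**3/(-4 - 1*4)) = 817*(-8*(24 + (-4 - 4))**3/(-4 - 4)) = 817*(-8*(24 - 8)**3/(-8)) = 817*(-8*(-1/8)*16**3) = 817*(-8*(-1/8)*4096) = 817*4096 = 3346432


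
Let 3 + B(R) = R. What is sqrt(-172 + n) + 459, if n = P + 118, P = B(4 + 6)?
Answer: 459 + I*sqrt(47) ≈ 459.0 + 6.8557*I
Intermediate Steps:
B(R) = -3 + R
P = 7 (P = -3 + (4 + 6) = -3 + 10 = 7)
n = 125 (n = 7 + 118 = 125)
sqrt(-172 + n) + 459 = sqrt(-172 + 125) + 459 = sqrt(-47) + 459 = I*sqrt(47) + 459 = 459 + I*sqrt(47)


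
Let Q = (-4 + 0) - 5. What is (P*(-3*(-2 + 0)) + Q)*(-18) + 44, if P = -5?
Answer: 746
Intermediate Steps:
Q = -9 (Q = -4 - 5 = -9)
(P*(-3*(-2 + 0)) + Q)*(-18) + 44 = (-(-15)*(-2 + 0) - 9)*(-18) + 44 = (-(-15)*(-2) - 9)*(-18) + 44 = (-5*6 - 9)*(-18) + 44 = (-30 - 9)*(-18) + 44 = -39*(-18) + 44 = 702 + 44 = 746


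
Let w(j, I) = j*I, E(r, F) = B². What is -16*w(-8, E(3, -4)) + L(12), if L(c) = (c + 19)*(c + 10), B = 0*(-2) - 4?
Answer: 2730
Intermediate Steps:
B = -4 (B = 0 - 4 = -4)
E(r, F) = 16 (E(r, F) = (-4)² = 16)
w(j, I) = I*j
L(c) = (10 + c)*(19 + c) (L(c) = (19 + c)*(10 + c) = (10 + c)*(19 + c))
-16*w(-8, E(3, -4)) + L(12) = -256*(-8) + (190 + 12² + 29*12) = -16*(-128) + (190 + 144 + 348) = 2048 + 682 = 2730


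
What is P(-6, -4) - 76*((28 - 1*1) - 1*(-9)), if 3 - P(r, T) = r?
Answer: -2727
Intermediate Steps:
P(r, T) = 3 - r
P(-6, -4) - 76*((28 - 1*1) - 1*(-9)) = (3 - 1*(-6)) - 76*((28 - 1*1) - 1*(-9)) = (3 + 6) - 76*((28 - 1) + 9) = 9 - 76*(27 + 9) = 9 - 76*36 = 9 - 2736 = -2727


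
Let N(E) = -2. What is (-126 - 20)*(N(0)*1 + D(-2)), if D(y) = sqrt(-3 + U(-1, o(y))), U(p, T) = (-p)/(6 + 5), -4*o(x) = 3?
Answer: 292 - 584*I*sqrt(22)/11 ≈ 292.0 - 249.02*I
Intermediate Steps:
o(x) = -3/4 (o(x) = -1/4*3 = -3/4)
U(p, T) = -p/11
D(y) = 4*I*sqrt(22)/11 (D(y) = sqrt(-3 - 1/11*(-1)) = sqrt(-3 + 1/11) = sqrt(-32/11) = 4*I*sqrt(22)/11)
(-126 - 20)*(N(0)*1 + D(-2)) = (-126 - 20)*(-2*1 + 4*I*sqrt(22)/11) = -146*(-2 + 4*I*sqrt(22)/11) = 292 - 584*I*sqrt(22)/11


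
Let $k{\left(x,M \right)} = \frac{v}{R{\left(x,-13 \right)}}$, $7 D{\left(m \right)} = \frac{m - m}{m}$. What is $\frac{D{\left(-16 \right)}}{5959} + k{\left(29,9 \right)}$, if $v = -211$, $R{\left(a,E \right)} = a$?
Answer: $- \frac{211}{29} \approx -7.2759$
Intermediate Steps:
$D{\left(m \right)} = 0$ ($D{\left(m \right)} = \frac{\left(m - m\right) \frac{1}{m}}{7} = \frac{0 \frac{1}{m}}{7} = \frac{1}{7} \cdot 0 = 0$)
$k{\left(x,M \right)} = - \frac{211}{x}$
$\frac{D{\left(-16 \right)}}{5959} + k{\left(29,9 \right)} = \frac{0}{5959} - \frac{211}{29} = 0 \cdot \frac{1}{5959} - \frac{211}{29} = 0 - \frac{211}{29} = - \frac{211}{29}$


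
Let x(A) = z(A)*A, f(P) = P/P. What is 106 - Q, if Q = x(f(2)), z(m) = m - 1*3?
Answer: 108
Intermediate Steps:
f(P) = 1
z(m) = -3 + m (z(m) = m - 3 = -3 + m)
x(A) = A*(-3 + A) (x(A) = (-3 + A)*A = A*(-3 + A))
Q = -2 (Q = 1*(-3 + 1) = 1*(-2) = -2)
106 - Q = 106 - 1*(-2) = 106 + 2 = 108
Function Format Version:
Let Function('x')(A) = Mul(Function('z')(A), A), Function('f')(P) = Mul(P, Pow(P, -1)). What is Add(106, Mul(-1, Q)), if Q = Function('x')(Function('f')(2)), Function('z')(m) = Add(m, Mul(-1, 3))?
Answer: 108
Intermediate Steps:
Function('f')(P) = 1
Function('z')(m) = Add(-3, m) (Function('z')(m) = Add(m, -3) = Add(-3, m))
Function('x')(A) = Mul(A, Add(-3, A)) (Function('x')(A) = Mul(Add(-3, A), A) = Mul(A, Add(-3, A)))
Q = -2 (Q = Mul(1, Add(-3, 1)) = Mul(1, -2) = -2)
Add(106, Mul(-1, Q)) = Add(106, Mul(-1, -2)) = Add(106, 2) = 108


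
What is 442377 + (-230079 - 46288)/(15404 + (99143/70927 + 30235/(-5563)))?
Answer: 2687913219878848169/6076315597668 ≈ 4.4236e+5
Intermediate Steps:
442377 + (-230079 - 46288)/(15404 + (99143/70927 + 30235/(-5563))) = 442377 - 276367/(15404 + (99143*(1/70927) + 30235*(-1/5563))) = 442377 - 276367/(15404 + (99143/70927 - 30235/5563)) = 442377 - 276367/(15404 - 1592945336/394566901) = 442377 - 276367/6076315597668/394566901 = 442377 - 276367*394566901/6076315597668 = 442377 - 109045270728667/6076315597668 = 2687913219878848169/6076315597668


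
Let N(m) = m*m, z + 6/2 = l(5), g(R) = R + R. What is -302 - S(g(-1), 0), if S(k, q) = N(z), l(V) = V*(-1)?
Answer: -366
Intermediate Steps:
g(R) = 2*R
l(V) = -V
z = -8 (z = -3 - 1*5 = -3 - 5 = -8)
N(m) = m²
S(k, q) = 64 (S(k, q) = (-8)² = 64)
-302 - S(g(-1), 0) = -302 - 1*64 = -302 - 64 = -366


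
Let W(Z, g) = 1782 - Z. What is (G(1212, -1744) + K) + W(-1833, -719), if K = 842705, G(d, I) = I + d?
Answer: 845788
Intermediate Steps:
(G(1212, -1744) + K) + W(-1833, -719) = ((-1744 + 1212) + 842705) + (1782 - 1*(-1833)) = (-532 + 842705) + (1782 + 1833) = 842173 + 3615 = 845788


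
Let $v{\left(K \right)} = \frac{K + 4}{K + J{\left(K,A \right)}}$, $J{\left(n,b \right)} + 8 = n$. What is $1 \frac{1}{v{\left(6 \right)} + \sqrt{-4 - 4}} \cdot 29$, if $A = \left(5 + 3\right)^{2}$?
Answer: $\frac{290}{57} - \frac{232 i \sqrt{2}}{57} \approx 5.0877 - 5.7561 i$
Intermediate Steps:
$A = 64$ ($A = 8^{2} = 64$)
$J{\left(n,b \right)} = -8 + n$
$v{\left(K \right)} = \frac{4 + K}{-8 + 2 K}$ ($v{\left(K \right)} = \frac{K + 4}{K + \left(-8 + K\right)} = \frac{4 + K}{-8 + 2 K}$)
$1 \frac{1}{v{\left(6 \right)} + \sqrt{-4 - 4}} \cdot 29 = 1 \frac{1}{\frac{4 + 6}{2 \left(-4 + 6\right)} + \sqrt{-4 - 4}} \cdot 29 = 1 \frac{1}{\frac{1}{2} \cdot \frac{1}{2} \cdot 10 + \sqrt{-8}} \cdot 29 = 1 \frac{1}{\frac{1}{2} \cdot \frac{1}{2} \cdot 10 + 2 i \sqrt{2}} \cdot 29 = 1 \frac{1}{\frac{5}{2} + 2 i \sqrt{2}} \cdot 29 = \frac{1}{\frac{5}{2} + 2 i \sqrt{2}} \cdot 29 = \frac{29}{\frac{5}{2} + 2 i \sqrt{2}}$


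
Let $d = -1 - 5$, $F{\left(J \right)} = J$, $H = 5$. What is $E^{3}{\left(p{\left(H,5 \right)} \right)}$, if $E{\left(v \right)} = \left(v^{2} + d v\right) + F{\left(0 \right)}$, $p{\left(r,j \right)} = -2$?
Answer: $4096$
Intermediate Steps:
$d = -6$
$E{\left(v \right)} = v^{2} - 6 v$ ($E{\left(v \right)} = \left(v^{2} - 6 v\right) + 0 = v^{2} - 6 v$)
$E^{3}{\left(p{\left(H,5 \right)} \right)} = \left(- 2 \left(-6 - 2\right)\right)^{3} = \left(\left(-2\right) \left(-8\right)\right)^{3} = 16^{3} = 4096$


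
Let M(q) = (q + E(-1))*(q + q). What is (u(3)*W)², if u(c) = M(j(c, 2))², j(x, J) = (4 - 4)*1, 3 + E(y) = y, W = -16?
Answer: 0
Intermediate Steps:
E(y) = -3 + y
j(x, J) = 0 (j(x, J) = 0*1 = 0)
M(q) = 2*q*(-4 + q) (M(q) = (q + (-3 - 1))*(q + q) = (q - 4)*(2*q) = (-4 + q)*(2*q) = 2*q*(-4 + q))
u(c) = 0 (u(c) = (2*0*(-4 + 0))² = (2*0*(-4))² = 0² = 0)
(u(3)*W)² = (0*(-16))² = 0² = 0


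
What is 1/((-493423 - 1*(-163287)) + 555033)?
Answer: 1/224897 ≈ 4.4465e-6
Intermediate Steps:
1/((-493423 - 1*(-163287)) + 555033) = 1/((-493423 + 163287) + 555033) = 1/(-330136 + 555033) = 1/224897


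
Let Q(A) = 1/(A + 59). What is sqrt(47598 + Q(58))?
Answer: sqrt(72396571)/39 ≈ 218.17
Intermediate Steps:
Q(A) = 1/(59 + A)
sqrt(47598 + Q(58)) = sqrt(47598 + 1/(59 + 58)) = sqrt(47598 + 1/117) = sqrt(5568967/117) = sqrt(72396571)/39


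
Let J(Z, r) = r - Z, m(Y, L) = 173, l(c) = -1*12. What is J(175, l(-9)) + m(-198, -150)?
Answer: -14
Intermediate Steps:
l(c) = -12
J(175, l(-9)) + m(-198, -150) = (-12 - 1*175) + 173 = (-12 - 175) + 173 = -187 + 173 = -14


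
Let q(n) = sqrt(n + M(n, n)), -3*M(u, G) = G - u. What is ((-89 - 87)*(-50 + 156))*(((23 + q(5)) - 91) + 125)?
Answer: -1063392 - 18656*sqrt(5) ≈ -1.1051e+6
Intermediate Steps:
M(u, G) = -G/3 + u/3 (M(u, G) = -(G - u)/3 = -G/3 + u/3)
q(n) = sqrt(n) (q(n) = sqrt(n + (-n/3 + n/3)) = sqrt(n + 0) = sqrt(n))
((-89 - 87)*(-50 + 156))*(((23 + q(5)) - 91) + 125) = ((-89 - 87)*(-50 + 156))*(((23 + sqrt(5)) - 91) + 125) = (-176*106)*((-68 + sqrt(5)) + 125) = -18656*(57 + sqrt(5)) = -1063392 - 18656*sqrt(5)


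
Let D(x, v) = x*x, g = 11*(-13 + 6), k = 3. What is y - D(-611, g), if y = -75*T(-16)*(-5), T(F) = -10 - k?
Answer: -378196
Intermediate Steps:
T(F) = -13 (T(F) = -10 - 1*3 = -10 - 3 = -13)
g = -77 (g = 11*(-7) = -77)
D(x, v) = x²
y = -4875 (y = -75*(-13)*(-5) = 975*(-5) = -4875)
y - D(-611, g) = -4875 - 1*(-611)² = -4875 - 1*373321 = -4875 - 373321 = -378196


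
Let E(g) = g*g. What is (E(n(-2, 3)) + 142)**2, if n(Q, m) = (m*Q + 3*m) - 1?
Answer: 21316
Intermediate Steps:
n(Q, m) = -1 + 3*m + Q*m (n(Q, m) = (Q*m + 3*m) - 1 = (3*m + Q*m) - 1 = -1 + 3*m + Q*m)
E(g) = g**2
(E(n(-2, 3)) + 142)**2 = ((-1 + 3*3 - 2*3)**2 + 142)**2 = ((-1 + 9 - 6)**2 + 142)**2 = (2**2 + 142)**2 = (4 + 142)**2 = 146**2 = 21316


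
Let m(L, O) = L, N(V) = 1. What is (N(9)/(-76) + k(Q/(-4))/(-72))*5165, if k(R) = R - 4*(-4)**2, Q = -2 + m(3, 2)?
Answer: 24848815/5472 ≈ 4541.1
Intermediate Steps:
Q = 1 (Q = -2 + 3 = 1)
k(R) = -64 + R (k(R) = R - 4*16 = R - 64 = -64 + R)
(N(9)/(-76) + k(Q/(-4))/(-72))*5165 = (1/(-76) + (-64 + 1/(-4))/(-72))*5165 = (1*(-1/76) + (-64 + 1*(-1/4))*(-1/72))*5165 = (-1/76 + (-64 - 1/4)*(-1/72))*5165 = (-1/76 - 257/4*(-1/72))*5165 = (-1/76 + 257/288)*5165 = (4811/5472)*5165 = 24848815/5472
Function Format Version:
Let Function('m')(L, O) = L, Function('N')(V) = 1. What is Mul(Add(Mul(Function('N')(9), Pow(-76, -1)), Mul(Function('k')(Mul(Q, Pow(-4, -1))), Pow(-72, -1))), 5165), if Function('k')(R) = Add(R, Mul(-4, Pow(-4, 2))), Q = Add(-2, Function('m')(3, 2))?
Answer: Rational(24848815, 5472) ≈ 4541.1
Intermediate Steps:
Q = 1 (Q = Add(-2, 3) = 1)
Function('k')(R) = Add(-64, R) (Function('k')(R) = Add(R, Mul(-4, 16)) = Add(R, -64) = Add(-64, R))
Mul(Add(Mul(Function('N')(9), Pow(-76, -1)), Mul(Function('k')(Mul(Q, Pow(-4, -1))), Pow(-72, -1))), 5165) = Mul(Add(Mul(1, Pow(-76, -1)), Mul(Add(-64, Mul(1, Pow(-4, -1))), Pow(-72, -1))), 5165) = Mul(Add(Mul(1, Rational(-1, 76)), Mul(Add(-64, Mul(1, Rational(-1, 4))), Rational(-1, 72))), 5165) = Mul(Add(Rational(-1, 76), Mul(Add(-64, Rational(-1, 4)), Rational(-1, 72))), 5165) = Mul(Add(Rational(-1, 76), Mul(Rational(-257, 4), Rational(-1, 72))), 5165) = Mul(Add(Rational(-1, 76), Rational(257, 288)), 5165) = Mul(Rational(4811, 5472), 5165) = Rational(24848815, 5472)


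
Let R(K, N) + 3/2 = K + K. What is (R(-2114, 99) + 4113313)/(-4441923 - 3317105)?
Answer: -8218167/15518056 ≈ -0.52959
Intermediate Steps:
R(K, N) = -3/2 + 2*K (R(K, N) = -3/2 + (K + K) = -3/2 + 2*K)
(R(-2114, 99) + 4113313)/(-4441923 - 3317105) = ((-3/2 + 2*(-2114)) + 4113313)/(-4441923 - 3317105) = ((-3/2 - 4228) + 4113313)/(-7759028) = (-8459/2 + 4113313)*(-1/7759028) = (8218167/2)*(-1/7759028) = -8218167/15518056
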